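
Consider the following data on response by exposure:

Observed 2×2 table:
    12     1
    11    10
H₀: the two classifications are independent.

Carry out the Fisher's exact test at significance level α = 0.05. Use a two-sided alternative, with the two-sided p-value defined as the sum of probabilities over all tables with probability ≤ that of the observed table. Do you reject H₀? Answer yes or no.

reject H₀: yes

Margins: r₁=13, r₂=21, c₁=23, c₂=11, n=34
p_obs = C(13,12)·C(21,11)/C(34,23); sum pmf over tables with pmf ≤ p_obs
p-value (two-sided) = 0.02379
At α=0.05: p < α → reject H₀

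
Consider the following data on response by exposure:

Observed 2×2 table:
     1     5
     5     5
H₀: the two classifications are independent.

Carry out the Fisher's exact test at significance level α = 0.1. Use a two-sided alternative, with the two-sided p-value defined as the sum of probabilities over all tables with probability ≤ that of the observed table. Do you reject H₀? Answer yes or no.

Margins: r₁=6, r₂=10, c₁=6, c₂=10, n=16
p_obs = C(6,1)·C(10,5)/C(16,6); sum pmf over tables with pmf ≤ p_obs
p-value (two-sided) = 0.30694
At α=0.1: p ≥ α → fail to reject H₀

reject H₀: no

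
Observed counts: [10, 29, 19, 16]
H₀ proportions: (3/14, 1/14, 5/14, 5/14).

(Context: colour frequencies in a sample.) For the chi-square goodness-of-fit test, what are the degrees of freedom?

degrees of freedom = 3

df = k − 1 = 4 − 1 = 3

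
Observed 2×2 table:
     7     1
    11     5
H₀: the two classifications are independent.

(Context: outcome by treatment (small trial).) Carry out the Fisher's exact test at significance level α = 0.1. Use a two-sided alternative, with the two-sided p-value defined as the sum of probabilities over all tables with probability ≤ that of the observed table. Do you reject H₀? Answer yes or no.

reject H₀: no

Margins: r₁=8, r₂=16, c₁=18, c₂=6, n=24
p_obs = C(8,7)·C(16,11)/C(24,18); sum pmf over tables with pmf ≤ p_obs
p-value (two-sided) = 0.62139
At α=0.1: p ≥ α → fail to reject H₀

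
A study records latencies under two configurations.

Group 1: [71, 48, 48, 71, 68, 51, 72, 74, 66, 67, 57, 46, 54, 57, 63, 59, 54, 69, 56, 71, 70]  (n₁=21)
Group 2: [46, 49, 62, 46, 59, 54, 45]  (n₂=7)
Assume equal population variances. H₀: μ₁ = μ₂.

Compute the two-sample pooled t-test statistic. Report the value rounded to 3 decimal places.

x̄₁=61.524, s₁=9.125, n₁=21
x̄₂=51.571, s₂=6.852, n₂=7
s_p² = [20·9.125² + 6·6.852²]/26 = 74.8828
SE = √(s_p²·(1/21+1/7)) = 3.7767
t = (61.524−51.571)/3.7767 = 2.6352
df = 26

test statistic = 2.635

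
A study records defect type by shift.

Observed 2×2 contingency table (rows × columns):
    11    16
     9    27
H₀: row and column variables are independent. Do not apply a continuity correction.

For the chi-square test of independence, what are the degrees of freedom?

df = (r−1)(c−1) = (2−1)·(2−1) = 1

degrees of freedom = 1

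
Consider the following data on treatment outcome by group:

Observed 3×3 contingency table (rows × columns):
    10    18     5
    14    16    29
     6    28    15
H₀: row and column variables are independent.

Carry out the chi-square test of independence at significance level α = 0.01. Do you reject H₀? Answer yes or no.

reject H₀: yes

Row totals [33, 59, 49], col totals [30, 62, 49], n=141
χ² = (10−7.02)²/7.02 + (18−14.51)²/14.51 + (5−11.47)²/11.47 + (14−12.55)²/12.55 + (16−25.94)²/25.94 + (29−20.50)²/20.50 + (6−10.43)²/10.43 + (28−21.55)²/21.55 + (15−17.03)²/17.03 = 17.3028
df = 4
p-value (upper-tail) = 0.00169
At α=0.01: p < α → reject H₀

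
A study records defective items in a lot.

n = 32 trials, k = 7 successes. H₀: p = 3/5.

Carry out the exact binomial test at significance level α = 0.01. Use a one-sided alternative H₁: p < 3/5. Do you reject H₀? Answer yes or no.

reject H₀: yes

Exact binomial: n=32, k=7, p₀=3/5=0.6000
P(X≤7) from Σ C(n,i)·p₀^i·(1−p₀)^(n−i)
p-value (one-sided, H₁ less) = 0.00001
At α=0.01: p < α → reject H₀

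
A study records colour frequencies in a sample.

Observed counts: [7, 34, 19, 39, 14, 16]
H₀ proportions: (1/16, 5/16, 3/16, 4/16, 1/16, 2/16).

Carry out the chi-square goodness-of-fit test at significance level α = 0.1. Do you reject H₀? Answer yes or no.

reject H₀: no

n = 129; E_i = n·p_i = [8.06, 40.31, 24.19, 32.25, 8.06, 16.12]
χ² = (7−8.06)²/8.06 + (34−40.31)²/40.31 + (19−24.19)²/24.19 + (39−32.25)²/32.25 + (14−8.06)²/8.06 + (16−16.12)²/16.12 = 8.0274
df = 5
p-value (upper-tail) = 0.15473
At α=0.1: p ≥ α → fail to reject H₀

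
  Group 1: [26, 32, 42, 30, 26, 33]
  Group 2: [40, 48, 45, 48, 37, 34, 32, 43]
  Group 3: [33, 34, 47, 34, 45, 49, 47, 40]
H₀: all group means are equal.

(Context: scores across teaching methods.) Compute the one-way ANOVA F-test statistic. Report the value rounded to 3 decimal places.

test statistic = 4.957

Group means [31.50, 40.88, 41.12], grand mean 38.409
SSB = Σnᵢ(x̄ᵢ−x̄)² = 394.068; SSW = ΣΣ(x−x̄ᵢ)² = 755.250
MSB = 394.068/2 = 197.0341; MSW = 755.250/19 = 39.7500
F = MSB/MSW = 4.9568
df = (2, 19)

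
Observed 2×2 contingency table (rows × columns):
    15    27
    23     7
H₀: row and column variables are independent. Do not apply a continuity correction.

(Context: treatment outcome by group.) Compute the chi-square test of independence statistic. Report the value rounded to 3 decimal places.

test statistic = 11.776

Row totals [42, 30], col totals [38, 34], n=72
χ² = (15−22.17)²/22.17 + (27−19.83)²/19.83 + (23−15.83)²/15.83 + (7−14.17)²/14.17 = 11.7760
df = 1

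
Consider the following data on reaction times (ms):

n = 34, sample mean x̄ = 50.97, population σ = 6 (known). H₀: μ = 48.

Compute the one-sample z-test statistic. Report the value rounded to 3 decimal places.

SE = σ/√n = 6/√34 = 1.0290
z = (x̄−μ₀)/SE = (50.97−48)/1.0290 = 2.8863

test statistic = 2.886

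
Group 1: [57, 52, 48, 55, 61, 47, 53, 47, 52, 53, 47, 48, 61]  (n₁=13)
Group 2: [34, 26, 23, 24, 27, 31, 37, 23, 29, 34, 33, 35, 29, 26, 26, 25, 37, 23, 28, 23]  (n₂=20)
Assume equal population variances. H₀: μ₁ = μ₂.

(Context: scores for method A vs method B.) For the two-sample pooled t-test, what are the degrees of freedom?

df = n₁ + n₂ − 2 = 13 + 20 − 2 = 31

degrees of freedom = 31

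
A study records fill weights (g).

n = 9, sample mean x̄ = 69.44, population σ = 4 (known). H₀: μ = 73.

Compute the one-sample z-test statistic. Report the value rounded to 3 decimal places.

SE = σ/√n = 4/√9 = 1.3333
z = (x̄−μ₀)/SE = (69.44−73)/1.3333 = -2.6700

test statistic = -2.670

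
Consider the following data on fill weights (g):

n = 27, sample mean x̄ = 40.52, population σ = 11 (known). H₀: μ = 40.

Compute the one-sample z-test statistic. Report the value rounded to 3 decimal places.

SE = σ/√n = 11/√27 = 2.1170
z = (x̄−μ₀)/SE = (40.52−40)/2.1170 = 0.2456

test statistic = 0.246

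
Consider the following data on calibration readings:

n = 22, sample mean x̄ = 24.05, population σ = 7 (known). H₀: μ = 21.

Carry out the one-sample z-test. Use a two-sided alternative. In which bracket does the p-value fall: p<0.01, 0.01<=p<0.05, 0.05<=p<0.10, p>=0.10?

SE = σ/√n = 7/√22 = 1.4924
z = (x̄−μ₀)/SE = (24.05−21)/1.4924 = 2.0437
p-value (two-sided) = 0.04099
→ bracket: 0.01<=p<0.05

p-value bracket: 0.01<=p<0.05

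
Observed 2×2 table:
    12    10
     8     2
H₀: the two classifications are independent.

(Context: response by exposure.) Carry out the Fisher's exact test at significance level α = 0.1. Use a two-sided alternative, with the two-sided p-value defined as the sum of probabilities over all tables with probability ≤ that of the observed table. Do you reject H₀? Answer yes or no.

Margins: r₁=22, r₂=10, c₁=20, c₂=12, n=32
p_obs = C(22,12)·C(10,8)/C(32,20); sum pmf over tables with pmf ≤ p_obs
p-value (two-sided) = 0.24790
At α=0.1: p ≥ α → fail to reject H₀

reject H₀: no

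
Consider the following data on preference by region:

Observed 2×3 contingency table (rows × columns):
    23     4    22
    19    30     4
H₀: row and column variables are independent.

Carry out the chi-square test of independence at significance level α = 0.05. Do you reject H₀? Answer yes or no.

reject H₀: yes

Row totals [49, 53], col totals [42, 34, 26], n=102
χ² = (23−20.18)²/20.18 + (4−16.33)²/16.33 + (22−12.49)²/12.49 + (19−21.82)²/21.82 + (30−17.67)²/17.67 + (4−13.51)²/13.51 = 32.6181
df = 2
p-value (upper-tail) = 0.00000
At α=0.05: p < α → reject H₀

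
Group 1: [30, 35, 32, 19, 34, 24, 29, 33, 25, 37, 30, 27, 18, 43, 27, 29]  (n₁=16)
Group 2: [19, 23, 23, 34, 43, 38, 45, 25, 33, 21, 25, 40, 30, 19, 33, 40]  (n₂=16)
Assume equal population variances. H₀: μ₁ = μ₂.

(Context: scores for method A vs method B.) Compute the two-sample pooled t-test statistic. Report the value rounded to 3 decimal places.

test statistic = -0.437

x̄₁=29.500, s₁=6.398, n₁=16
x̄₂=30.688, s₂=8.777, n₂=16
s_p² = [15·6.398² + 15·8.777²]/30 = 58.9813
SE = √(s_p²·(1/16+1/16)) = 2.7153
t = (29.500−30.688)/2.7153 = -0.4373
df = 30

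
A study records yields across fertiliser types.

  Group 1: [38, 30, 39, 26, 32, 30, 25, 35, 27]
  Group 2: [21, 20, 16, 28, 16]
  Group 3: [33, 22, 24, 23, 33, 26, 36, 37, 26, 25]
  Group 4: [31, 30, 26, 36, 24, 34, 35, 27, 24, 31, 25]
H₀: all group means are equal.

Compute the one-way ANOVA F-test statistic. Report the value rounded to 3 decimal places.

test statistic = 5.557

Group means [31.33, 20.20, 28.50, 29.36], grand mean 28.314
SSB = Σnᵢ(x̄ᵢ−x̄)² = 423.697; SSW = ΣΣ(x−x̄ᵢ)² = 787.845
MSB = 423.697/3 = 141.2325; MSW = 787.845/31 = 25.4144
F = MSB/MSW = 5.5572
df = (3, 31)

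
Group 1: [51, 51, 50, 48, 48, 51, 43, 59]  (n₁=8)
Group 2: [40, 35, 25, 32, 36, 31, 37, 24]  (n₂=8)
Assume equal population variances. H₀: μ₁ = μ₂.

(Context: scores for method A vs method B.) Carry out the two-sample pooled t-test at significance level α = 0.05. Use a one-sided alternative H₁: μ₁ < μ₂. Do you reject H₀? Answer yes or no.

reject H₀: no

x̄₁=50.125, s₁=4.486, n₁=8
x̄₂=32.500, s₂=5.682, n₂=8
s_p² = [7·4.486² + 7·5.682²]/14 = 26.2054
SE = √(s_p²·(1/8+1/8)) = 2.5596
t = (50.125−32.500)/2.5596 = 6.8860
df = 14
p-value (one-sided, H₁ less) = 1.00000
At α=0.05: p ≥ α → fail to reject H₀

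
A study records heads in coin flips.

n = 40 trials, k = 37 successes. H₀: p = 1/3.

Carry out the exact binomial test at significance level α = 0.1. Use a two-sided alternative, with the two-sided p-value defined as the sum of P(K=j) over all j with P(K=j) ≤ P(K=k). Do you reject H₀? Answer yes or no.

Exact binomial: n=40, k=37, p₀=1/3=0.3333
P(X=j) = C(n,j)·p₀^j·(1−p₀)^(n−j); p = Σ P(X=j) over j with P(X=j) ≤ P(X=37)
p-value (two-sided) = 0.00000
At α=0.1: p < α → reject H₀

reject H₀: yes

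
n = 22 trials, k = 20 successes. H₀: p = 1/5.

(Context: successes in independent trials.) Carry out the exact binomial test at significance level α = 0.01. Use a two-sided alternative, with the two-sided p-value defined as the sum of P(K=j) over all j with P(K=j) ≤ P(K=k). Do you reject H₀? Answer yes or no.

reject H₀: yes

Exact binomial: n=22, k=20, p₀=1/5=0.2000
P(X=j) = C(n,j)·p₀^j·(1−p₀)^(n−j); p = Σ P(X=j) over j with P(X=j) ≤ P(X=20)
p-value (two-sided) = 0.00000
At α=0.01: p < α → reject H₀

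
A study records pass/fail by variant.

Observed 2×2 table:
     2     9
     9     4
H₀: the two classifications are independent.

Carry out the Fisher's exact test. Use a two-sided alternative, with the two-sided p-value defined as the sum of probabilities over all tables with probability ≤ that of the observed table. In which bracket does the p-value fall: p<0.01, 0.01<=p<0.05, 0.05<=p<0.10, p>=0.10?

Margins: r₁=11, r₂=13, c₁=11, c₂=13, n=24
p_obs = C(11,2)·C(13,9)/C(24,11); sum pmf over tables with pmf ≤ p_obs
p-value (two-sided) = 0.01882
→ bracket: 0.01<=p<0.05

p-value bracket: 0.01<=p<0.05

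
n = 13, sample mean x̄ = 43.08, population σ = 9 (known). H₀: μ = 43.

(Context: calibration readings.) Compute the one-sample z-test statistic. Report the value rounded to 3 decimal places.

test statistic = 0.032

SE = σ/√n = 9/√13 = 2.4962
z = (x̄−μ₀)/SE = (43.08−43)/2.4962 = 0.0320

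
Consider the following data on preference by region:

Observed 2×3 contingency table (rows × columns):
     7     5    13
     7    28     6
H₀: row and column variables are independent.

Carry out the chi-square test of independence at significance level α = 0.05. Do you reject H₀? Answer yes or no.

Row totals [25, 41], col totals [14, 33, 19], n=66
χ² = (7−5.30)²/5.30 + (5−12.50)²/12.50 + (13−7.20)²/7.20 + (7−8.70)²/8.70 + (28−20.50)²/20.50 + (6−11.80)²/11.80 = 15.6502
df = 2
p-value (upper-tail) = 0.00040
At α=0.05: p < α → reject H₀

reject H₀: yes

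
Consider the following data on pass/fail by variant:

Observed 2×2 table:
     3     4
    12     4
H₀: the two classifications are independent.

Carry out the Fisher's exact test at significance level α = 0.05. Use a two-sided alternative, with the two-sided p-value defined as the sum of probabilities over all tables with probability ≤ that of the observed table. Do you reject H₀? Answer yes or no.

Margins: r₁=7, r₂=16, c₁=15, c₂=8, n=23
p_obs = C(7,3)·C(16,12)/C(23,15); sum pmf over tables with pmf ≤ p_obs
p-value (two-sided) = 0.18190
At α=0.05: p ≥ α → fail to reject H₀

reject H₀: no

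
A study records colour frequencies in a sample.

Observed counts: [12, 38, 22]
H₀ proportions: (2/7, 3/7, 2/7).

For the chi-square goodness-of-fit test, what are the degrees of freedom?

df = k − 1 = 3 − 1 = 2

degrees of freedom = 2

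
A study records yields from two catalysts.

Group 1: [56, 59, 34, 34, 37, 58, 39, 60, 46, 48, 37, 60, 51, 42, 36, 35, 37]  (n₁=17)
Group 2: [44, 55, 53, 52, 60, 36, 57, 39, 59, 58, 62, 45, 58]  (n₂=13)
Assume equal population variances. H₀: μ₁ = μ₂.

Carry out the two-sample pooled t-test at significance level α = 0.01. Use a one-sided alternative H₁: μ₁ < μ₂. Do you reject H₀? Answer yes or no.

x̄₁=45.235, s₁=10.127, n₁=17
x̄₂=52.154, s₂=8.454, n₂=13
s_p² = [16·10.127² + 12·8.454²]/28 = 89.2411
SE = √(s_p²·(1/17+1/13)) = 3.4805
t = (45.235−52.154)/3.4805 = -1.9878
df = 28
p-value (one-sided, H₁ less) = 0.02835
At α=0.01: p ≥ α → fail to reject H₀

reject H₀: no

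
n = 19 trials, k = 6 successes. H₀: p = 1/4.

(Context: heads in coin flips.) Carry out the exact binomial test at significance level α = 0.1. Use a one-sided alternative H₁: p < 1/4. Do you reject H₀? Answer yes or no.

reject H₀: no

Exact binomial: n=19, k=6, p₀=1/4=0.2500
P(X≤6) from Σ C(n,i)·p₀^i·(1−p₀)^(n−i)
p-value (one-sided, H₁ less) = 0.82512
At α=0.1: p ≥ α → fail to reject H₀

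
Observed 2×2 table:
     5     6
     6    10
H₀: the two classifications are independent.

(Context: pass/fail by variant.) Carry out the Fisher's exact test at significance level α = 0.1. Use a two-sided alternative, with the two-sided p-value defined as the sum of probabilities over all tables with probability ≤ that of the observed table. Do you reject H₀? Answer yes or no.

reject H₀: no

Margins: r₁=11, r₂=16, c₁=11, c₂=16, n=27
p_obs = C(11,5)·C(16,6)/C(27,11); sum pmf over tables with pmf ≤ p_obs
p-value (two-sided) = 0.71044
At α=0.1: p ≥ α → fail to reject H₀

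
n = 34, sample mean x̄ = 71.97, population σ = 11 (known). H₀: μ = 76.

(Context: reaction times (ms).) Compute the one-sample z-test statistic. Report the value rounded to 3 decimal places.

SE = σ/√n = 11/√34 = 1.8865
z = (x̄−μ₀)/SE = (71.97−76)/1.8865 = -2.1362

test statistic = -2.136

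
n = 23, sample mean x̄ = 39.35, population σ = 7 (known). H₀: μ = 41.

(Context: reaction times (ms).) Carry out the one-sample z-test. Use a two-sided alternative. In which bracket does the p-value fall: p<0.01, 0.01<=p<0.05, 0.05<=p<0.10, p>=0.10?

SE = σ/√n = 7/√23 = 1.4596
z = (x̄−μ₀)/SE = (39.35−41)/1.4596 = -1.1304
p-value (two-sided) = 0.25829
→ bracket: p>=0.10

p-value bracket: p>=0.10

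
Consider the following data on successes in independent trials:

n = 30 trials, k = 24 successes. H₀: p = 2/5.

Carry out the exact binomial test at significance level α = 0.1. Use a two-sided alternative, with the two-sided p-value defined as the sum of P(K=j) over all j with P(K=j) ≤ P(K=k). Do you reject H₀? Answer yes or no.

reject H₀: yes

Exact binomial: n=30, k=24, p₀=2/5=0.4000
P(X=j) = C(n,j)·p₀^j·(1−p₀)^(n−j); p = Σ P(X=j) over j with P(X=j) ≤ P(X=24)
p-value (two-sided) = 0.00001
At α=0.1: p < α → reject H₀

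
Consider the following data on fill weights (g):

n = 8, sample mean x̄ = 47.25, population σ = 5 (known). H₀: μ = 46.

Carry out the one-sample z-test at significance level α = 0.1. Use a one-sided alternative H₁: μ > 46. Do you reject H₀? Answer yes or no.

reject H₀: no

SE = σ/√n = 5/√8 = 1.7678
z = (x̄−μ₀)/SE = (47.25−46)/1.7678 = 0.7071
p-value (one-sided, H₁ greater) = 0.23975
At α=0.1: p ≥ α → fail to reject H₀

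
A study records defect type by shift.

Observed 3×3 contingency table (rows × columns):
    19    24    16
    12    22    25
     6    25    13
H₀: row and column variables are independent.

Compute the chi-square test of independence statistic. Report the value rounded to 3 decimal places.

test statistic = 8.781

Row totals [59, 59, 44], col totals [37, 71, 54], n=162
χ² = (19−13.48)²/13.48 + (24−25.86)²/25.86 + (16−19.67)²/19.67 + (12−13.48)²/13.48 + (22−25.86)²/25.86 + (25−19.67)²/19.67 + (6−10.05)²/10.05 + (25−19.28)²/19.28 + (13−14.67)²/14.67 = 8.7810
df = 4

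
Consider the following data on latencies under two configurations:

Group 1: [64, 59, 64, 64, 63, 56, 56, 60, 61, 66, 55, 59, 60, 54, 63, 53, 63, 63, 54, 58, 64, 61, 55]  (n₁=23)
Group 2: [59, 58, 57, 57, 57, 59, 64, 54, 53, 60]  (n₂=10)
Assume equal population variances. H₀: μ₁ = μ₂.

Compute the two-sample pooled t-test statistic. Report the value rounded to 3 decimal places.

test statistic = 1.403

x̄₁=59.783, s₁=3.965, n₁=23
x̄₂=57.800, s₂=3.084, n₂=10
s_p² = [22·3.965² + 9·3.084²]/31 = 13.9198
SE = √(s_p²·(1/23+1/10)) = 1.4132
t = (59.783−57.800)/1.4132 = 1.4029
df = 31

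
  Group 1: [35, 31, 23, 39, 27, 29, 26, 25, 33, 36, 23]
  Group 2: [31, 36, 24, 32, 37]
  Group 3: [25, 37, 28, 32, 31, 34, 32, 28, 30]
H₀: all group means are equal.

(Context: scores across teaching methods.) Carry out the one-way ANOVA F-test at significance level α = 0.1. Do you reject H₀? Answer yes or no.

reject H₀: no

Group means [29.73, 32.00, 30.78], grand mean 30.560
SSB = Σnᵢ(x̄ᵢ−x̄)² = 18.423; SSW = ΣΣ(x−x̄ᵢ)² = 507.737
MSB = 18.423/2 = 9.2113; MSW = 507.737/22 = 23.0790
F = MSB/MSW = 0.3991
df = (2, 22)
p-value (upper-tail) = 0.67567
At α=0.1: p ≥ α → fail to reject H₀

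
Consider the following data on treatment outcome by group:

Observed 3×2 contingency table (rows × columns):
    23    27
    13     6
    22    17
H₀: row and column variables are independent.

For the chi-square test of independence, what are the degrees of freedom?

df = (r−1)(c−1) = (3−1)·(2−1) = 2

degrees of freedom = 2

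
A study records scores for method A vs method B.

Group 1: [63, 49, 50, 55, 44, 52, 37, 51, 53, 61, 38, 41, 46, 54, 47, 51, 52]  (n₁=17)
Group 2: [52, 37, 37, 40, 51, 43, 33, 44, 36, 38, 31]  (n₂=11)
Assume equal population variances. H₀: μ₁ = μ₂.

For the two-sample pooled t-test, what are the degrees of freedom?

degrees of freedom = 26

df = n₁ + n₂ − 2 = 17 + 11 − 2 = 26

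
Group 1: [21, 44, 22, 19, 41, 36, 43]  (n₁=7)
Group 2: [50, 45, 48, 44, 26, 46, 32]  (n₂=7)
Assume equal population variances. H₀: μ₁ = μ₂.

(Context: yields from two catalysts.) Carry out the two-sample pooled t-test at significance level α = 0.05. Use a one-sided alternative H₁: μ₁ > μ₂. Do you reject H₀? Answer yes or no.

x̄₁=32.286, s₁=11.191, n₁=7
x̄₂=41.571, s₂=8.979, n₂=7
s_p² = [6·11.191² + 6·8.979²]/12 = 102.9286
SE = √(s_p²·(1/7+1/7)) = 5.4229
t = (32.286−41.571)/5.4229 = -1.7123
df = 12
p-value (one-sided, H₁ greater) = 0.94373
At α=0.05: p ≥ α → fail to reject H₀

reject H₀: no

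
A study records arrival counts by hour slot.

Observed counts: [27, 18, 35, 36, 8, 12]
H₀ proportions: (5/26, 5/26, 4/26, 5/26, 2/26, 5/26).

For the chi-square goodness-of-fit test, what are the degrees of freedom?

df = k − 1 = 6 − 1 = 5

degrees of freedom = 5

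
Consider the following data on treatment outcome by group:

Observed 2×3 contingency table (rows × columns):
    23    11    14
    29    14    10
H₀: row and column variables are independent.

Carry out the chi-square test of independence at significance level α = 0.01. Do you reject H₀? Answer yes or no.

reject H₀: no

Row totals [48, 53], col totals [52, 25, 24], n=101
χ² = (23−24.71)²/24.71 + (11−11.88)²/11.88 + (14−11.41)²/11.41 + (29−27.29)²/27.29 + (14−13.12)²/13.12 + (10−12.59)²/12.59 = 1.4751
df = 2
p-value (upper-tail) = 0.47829
At α=0.01: p ≥ α → fail to reject H₀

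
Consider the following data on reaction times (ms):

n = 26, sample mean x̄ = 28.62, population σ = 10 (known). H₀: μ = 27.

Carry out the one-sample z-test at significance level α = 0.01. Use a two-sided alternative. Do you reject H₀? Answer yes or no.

reject H₀: no

SE = σ/√n = 10/√26 = 1.9612
z = (x̄−μ₀)/SE = (28.62−27)/1.9612 = 0.8260
p-value (two-sided) = 0.40878
At α=0.01: p ≥ α → fail to reject H₀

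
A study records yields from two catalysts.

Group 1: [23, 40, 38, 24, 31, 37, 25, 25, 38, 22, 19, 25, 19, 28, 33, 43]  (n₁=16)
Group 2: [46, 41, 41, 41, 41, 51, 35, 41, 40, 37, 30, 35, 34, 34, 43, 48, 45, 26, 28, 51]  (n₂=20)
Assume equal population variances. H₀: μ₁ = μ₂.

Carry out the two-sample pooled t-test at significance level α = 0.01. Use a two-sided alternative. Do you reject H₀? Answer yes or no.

reject H₀: yes

x̄₁=29.375, s₁=7.830, n₁=16
x̄₂=39.400, s₂=7.052, n₂=20
s_p² = [15·7.830² + 19·7.052²]/34 = 54.8397
SE = √(s_p²·(1/16+1/20)) = 2.4838
t = (29.375−39.400)/2.4838 = -4.0361
df = 34
p-value (two-sided) = 0.00029
At α=0.01: p < α → reject H₀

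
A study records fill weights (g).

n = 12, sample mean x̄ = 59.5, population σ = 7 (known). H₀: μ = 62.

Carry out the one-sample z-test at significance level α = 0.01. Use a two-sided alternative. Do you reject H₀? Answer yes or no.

SE = σ/√n = 7/√12 = 2.0207
z = (x̄−μ₀)/SE = (59.5−62)/2.0207 = -1.2372
p-value (two-sided) = 0.21602
At α=0.01: p ≥ α → fail to reject H₀

reject H₀: no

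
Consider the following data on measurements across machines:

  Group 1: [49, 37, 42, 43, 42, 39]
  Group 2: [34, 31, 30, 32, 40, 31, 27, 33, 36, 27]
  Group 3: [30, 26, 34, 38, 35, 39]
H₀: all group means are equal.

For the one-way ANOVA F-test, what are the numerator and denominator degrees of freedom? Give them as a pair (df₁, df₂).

degrees of freedom = [2, 19]

k = 3 groups, N = 22 total
df = (k−1, N−k) = (3−1, 22−3) = (2, 19)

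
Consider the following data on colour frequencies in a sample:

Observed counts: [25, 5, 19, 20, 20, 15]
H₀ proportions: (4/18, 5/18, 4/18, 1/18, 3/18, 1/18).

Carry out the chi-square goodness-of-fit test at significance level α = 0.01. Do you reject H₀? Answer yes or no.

reject H₀: yes

n = 104; E_i = n·p_i = [23.11, 28.89, 23.11, 5.78, 17.33, 5.78]
χ² = (25−23.11)²/23.11 + (5−28.89)²/28.89 + (19−23.11)²/23.11 + (20−5.78)²/5.78 + (20−17.33)²/17.33 + (15−5.78)²/5.78 = 70.7788
df = 5
p-value (upper-tail) = 0.00000
At α=0.01: p < α → reject H₀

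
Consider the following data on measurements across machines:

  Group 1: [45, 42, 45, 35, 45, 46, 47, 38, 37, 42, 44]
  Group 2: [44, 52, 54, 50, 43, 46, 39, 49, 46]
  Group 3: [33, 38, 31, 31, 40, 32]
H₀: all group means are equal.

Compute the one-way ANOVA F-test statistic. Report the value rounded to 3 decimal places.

test statistic = 16.538

Group means [42.36, 47.00, 34.17], grand mean 42.077
SSB = Σnᵢ(x̄ᵢ−x̄)² = 594.467; SSW = ΣΣ(x−x̄ᵢ)² = 413.379
MSB = 594.467/2 = 297.2337; MSW = 413.379/23 = 17.9730
F = MSB/MSW = 16.5378
df = (2, 23)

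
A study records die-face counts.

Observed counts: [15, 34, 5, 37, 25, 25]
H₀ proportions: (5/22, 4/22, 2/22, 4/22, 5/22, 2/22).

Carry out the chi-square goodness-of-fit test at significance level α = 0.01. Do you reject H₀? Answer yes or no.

reject H₀: yes

n = 141; E_i = n·p_i = [32.05, 25.64, 12.82, 25.64, 32.05, 12.82]
χ² = (15−32.05)²/32.05 + (34−25.64)²/25.64 + (5−12.82)²/12.82 + (37−25.64)²/25.64 + (25−32.05)²/32.05 + (25−12.82)²/12.82 = 34.7270
df = 5
p-value (upper-tail) = 0.00000
At α=0.01: p < α → reject H₀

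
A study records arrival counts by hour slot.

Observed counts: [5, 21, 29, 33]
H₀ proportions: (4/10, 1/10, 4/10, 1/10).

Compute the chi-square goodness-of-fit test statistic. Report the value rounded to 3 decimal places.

n = 88; E_i = n·p_i = [35.20, 8.80, 35.20, 8.80]
χ² = (5−35.20)²/35.20 + (21−8.80)²/8.80 + (29−35.20)²/35.20 + (33−8.80)²/8.80 = 110.4659
df = 3

test statistic = 110.466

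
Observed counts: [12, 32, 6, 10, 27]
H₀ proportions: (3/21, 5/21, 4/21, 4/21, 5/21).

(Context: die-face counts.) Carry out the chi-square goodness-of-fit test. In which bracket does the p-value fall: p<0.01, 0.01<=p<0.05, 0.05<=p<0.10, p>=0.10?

p-value bracket: p<0.01

n = 87; E_i = n·p_i = [12.43, 20.71, 16.57, 16.57, 20.71]
χ² = (12−12.43)²/12.43 + (32−20.71)²/20.71 + (6−16.57)²/16.57 + (10−16.57)²/16.57 + (27−20.71)²/20.71 = 17.4207
df = 4
p-value (upper-tail) = 0.00160
→ bracket: p<0.01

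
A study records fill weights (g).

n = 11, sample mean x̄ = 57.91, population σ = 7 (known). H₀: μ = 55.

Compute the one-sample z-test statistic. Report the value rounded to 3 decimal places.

test statistic = 1.379

SE = σ/√n = 7/√11 = 2.1106
z = (x̄−μ₀)/SE = (57.91−55)/2.1106 = 1.3788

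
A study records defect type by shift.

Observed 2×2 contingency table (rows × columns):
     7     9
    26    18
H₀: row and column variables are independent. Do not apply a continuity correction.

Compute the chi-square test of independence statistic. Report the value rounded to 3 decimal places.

test statistic = 1.116

Row totals [16, 44], col totals [33, 27], n=60
χ² = (7−8.80)²/8.80 + (9−7.20)²/7.20 + (26−24.20)²/24.20 + (18−19.80)²/19.80 = 1.1157
df = 1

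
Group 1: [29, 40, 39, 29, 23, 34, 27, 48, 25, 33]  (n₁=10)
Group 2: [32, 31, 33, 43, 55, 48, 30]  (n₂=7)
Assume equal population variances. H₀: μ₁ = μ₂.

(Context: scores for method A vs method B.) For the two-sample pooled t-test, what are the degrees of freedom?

df = n₁ + n₂ − 2 = 10 + 7 − 2 = 15

degrees of freedom = 15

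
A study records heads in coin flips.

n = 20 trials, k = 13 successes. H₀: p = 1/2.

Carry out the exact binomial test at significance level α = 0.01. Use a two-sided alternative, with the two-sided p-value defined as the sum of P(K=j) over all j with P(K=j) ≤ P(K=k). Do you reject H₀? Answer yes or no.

reject H₀: no

Exact binomial: n=20, k=13, p₀=1/2=0.5000
P(X=j) = C(n,j)·p₀^j·(1−p₀)^(n−j); p = Σ P(X=j) over j with P(X=j) ≤ P(X=13)
p-value (two-sided) = 0.26318
At α=0.01: p ≥ α → fail to reject H₀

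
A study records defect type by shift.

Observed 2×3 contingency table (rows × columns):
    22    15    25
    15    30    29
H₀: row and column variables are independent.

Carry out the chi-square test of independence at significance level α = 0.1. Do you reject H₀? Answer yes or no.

reject H₀: yes

Row totals [62, 74], col totals [37, 45, 54], n=136
χ² = (22−16.87)²/16.87 + (15−20.51)²/20.51 + (25−24.62)²/24.62 + (15−20.13)²/20.13 + (30−24.49)²/24.49 + (29−29.38)²/29.38 = 5.6054
df = 2
p-value (upper-tail) = 0.06064
At α=0.1: p < α → reject H₀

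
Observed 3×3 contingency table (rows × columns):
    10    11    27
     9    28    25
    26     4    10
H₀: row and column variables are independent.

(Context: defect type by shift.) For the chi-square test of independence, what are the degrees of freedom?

df = (r−1)(c−1) = (3−1)·(3−1) = 4

degrees of freedom = 4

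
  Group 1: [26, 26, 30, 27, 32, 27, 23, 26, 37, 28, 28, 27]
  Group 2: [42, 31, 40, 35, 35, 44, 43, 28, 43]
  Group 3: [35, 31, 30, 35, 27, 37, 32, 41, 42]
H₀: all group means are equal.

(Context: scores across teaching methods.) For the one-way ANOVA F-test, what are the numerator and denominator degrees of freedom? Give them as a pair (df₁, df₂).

degrees of freedom = [2, 27]

k = 3 groups, N = 30 total
df = (k−1, N−k) = (3−1, 30−3) = (2, 27)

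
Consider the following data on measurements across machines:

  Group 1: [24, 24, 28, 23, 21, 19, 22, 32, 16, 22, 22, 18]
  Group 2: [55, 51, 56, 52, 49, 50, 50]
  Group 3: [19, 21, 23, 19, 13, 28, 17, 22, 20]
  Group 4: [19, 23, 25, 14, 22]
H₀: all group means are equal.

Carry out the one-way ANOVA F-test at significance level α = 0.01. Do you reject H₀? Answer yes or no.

reject H₀: yes

Group means [22.58, 51.86, 20.22, 20.60], grand mean 27.848
SSB = Σnᵢ(x̄ᵢ−x̄)² = 5153.713; SSW = ΣΣ(x−x̄ᵢ)² = 456.529
MSB = 5153.713/3 = 1717.9044; MSW = 456.529/29 = 15.7424
F = MSB/MSW = 109.1260
df = (3, 29)
p-value (upper-tail) = 0.00000
At α=0.01: p < α → reject H₀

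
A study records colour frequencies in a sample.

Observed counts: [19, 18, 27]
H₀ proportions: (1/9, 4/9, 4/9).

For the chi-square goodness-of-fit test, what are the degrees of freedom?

df = k − 1 = 3 − 1 = 2

degrees of freedom = 2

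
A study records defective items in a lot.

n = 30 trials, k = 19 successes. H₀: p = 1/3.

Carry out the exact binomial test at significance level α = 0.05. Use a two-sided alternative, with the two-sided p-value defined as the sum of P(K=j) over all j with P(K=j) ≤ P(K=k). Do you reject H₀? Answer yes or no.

reject H₀: yes

Exact binomial: n=30, k=19, p₀=1/3=0.3333
P(X=j) = C(n,j)·p₀^j·(1−p₀)^(n−j); p = Σ P(X=j) over j with P(X=j) ≤ P(X=19)
p-value (two-sided) = 0.00082
At α=0.05: p < α → reject H₀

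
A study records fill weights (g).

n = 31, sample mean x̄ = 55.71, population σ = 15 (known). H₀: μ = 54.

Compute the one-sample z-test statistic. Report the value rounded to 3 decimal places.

test statistic = 0.635

SE = σ/√n = 15/√31 = 2.6941
z = (x̄−μ₀)/SE = (55.71−54)/2.6941 = 0.6347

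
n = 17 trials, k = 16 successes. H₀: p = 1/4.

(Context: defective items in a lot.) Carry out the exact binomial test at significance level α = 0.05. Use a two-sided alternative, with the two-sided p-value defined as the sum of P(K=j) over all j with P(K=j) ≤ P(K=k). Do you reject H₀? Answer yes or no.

reject H₀: yes

Exact binomial: n=17, k=16, p₀=1/4=0.2500
P(X=j) = C(n,j)·p₀^j·(1−p₀)^(n−j); p = Σ P(X=j) over j with P(X=j) ≤ P(X=16)
p-value (two-sided) = 0.00000
At α=0.05: p < α → reject H₀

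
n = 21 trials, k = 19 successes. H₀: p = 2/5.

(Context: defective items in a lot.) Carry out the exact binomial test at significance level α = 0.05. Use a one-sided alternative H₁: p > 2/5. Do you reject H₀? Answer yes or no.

Exact binomial: n=21, k=19, p₀=2/5=0.4000
P(X≥19) from Σ C(n,i)·p₀^i·(1−p₀)^(n−i)
p-value (one-sided, H₁ greater) = 0.00000
At α=0.05: p < α → reject H₀

reject H₀: yes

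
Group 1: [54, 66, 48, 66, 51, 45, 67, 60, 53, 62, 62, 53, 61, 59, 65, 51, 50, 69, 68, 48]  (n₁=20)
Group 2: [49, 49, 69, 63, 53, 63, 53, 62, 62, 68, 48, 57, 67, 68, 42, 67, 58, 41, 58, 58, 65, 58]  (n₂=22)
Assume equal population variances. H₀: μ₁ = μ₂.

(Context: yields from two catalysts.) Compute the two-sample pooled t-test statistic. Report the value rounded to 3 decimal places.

test statistic = -0.077

x̄₁=57.900, s₁=7.684, n₁=20
x̄₂=58.091, s₂=8.372, n₂=22
s_p² = [19·7.684² + 21·8.372²]/40 = 64.8405
SE = √(s_p²·(1/20+1/22)) = 2.4878
t = (57.900−58.091)/2.4878 = -0.0767
df = 40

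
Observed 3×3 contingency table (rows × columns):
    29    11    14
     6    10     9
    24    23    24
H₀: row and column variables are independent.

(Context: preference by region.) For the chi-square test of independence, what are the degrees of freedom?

degrees of freedom = 4

df = (r−1)(c−1) = (3−1)·(3−1) = 4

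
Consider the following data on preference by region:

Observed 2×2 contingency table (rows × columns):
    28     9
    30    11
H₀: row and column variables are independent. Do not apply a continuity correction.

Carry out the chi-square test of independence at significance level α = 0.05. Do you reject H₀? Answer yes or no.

Row totals [37, 41], col totals [58, 20], n=78
χ² = (28−27.51)²/27.51 + (9−9.49)²/9.49 + (30−30.49)²/30.49 + (11−10.51)²/10.51 = 0.0640
df = 1
p-value (upper-tail) = 0.80027
At α=0.05: p ≥ α → fail to reject H₀

reject H₀: no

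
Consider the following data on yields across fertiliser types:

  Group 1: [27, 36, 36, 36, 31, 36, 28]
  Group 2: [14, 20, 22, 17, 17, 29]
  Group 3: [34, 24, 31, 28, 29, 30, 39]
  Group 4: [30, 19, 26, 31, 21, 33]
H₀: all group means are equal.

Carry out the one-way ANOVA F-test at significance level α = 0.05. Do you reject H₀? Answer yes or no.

reject H₀: yes

Group means [32.86, 19.83, 30.71, 26.67], grand mean 27.846
SSB = Σnᵢ(x̄ᵢ−x̄)² = 626.932; SSW = ΣΣ(x−x̄ᵢ)² = 536.452
MSB = 626.932/3 = 208.9774; MSW = 536.452/22 = 24.3842
F = MSB/MSW = 8.5702
df = (3, 22)
p-value (upper-tail) = 0.00059
At α=0.05: p < α → reject H₀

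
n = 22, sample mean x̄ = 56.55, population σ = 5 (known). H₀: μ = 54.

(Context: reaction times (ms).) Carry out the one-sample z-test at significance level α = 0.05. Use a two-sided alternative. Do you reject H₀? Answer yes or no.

reject H₀: yes

SE = σ/√n = 5/√22 = 1.0660
z = (x̄−μ₀)/SE = (56.55−54)/1.0660 = 2.3921
p-value (two-sided) = 0.01675
At α=0.05: p < α → reject H₀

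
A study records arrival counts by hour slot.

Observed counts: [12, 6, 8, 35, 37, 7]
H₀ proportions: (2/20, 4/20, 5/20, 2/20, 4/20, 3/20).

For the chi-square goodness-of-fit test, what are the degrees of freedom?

df = k − 1 = 6 − 1 = 5

degrees of freedom = 5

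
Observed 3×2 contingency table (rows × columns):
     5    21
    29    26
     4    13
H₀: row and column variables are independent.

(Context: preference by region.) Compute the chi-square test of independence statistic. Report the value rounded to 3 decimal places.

test statistic = 10.358

Row totals [26, 55, 17], col totals [38, 60], n=98
χ² = (5−10.08)²/10.08 + (21−15.92)²/15.92 + (29−21.33)²/21.33 + (26−33.67)²/33.67 + (4−6.59)²/6.59 + (13−10.41)²/10.41 = 10.3577
df = 2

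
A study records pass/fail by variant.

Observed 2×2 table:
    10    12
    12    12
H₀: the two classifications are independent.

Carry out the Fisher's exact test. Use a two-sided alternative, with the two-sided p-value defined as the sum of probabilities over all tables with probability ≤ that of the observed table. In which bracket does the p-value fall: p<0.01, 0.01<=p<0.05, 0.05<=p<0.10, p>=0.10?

p-value bracket: p>=0.10

Margins: r₁=22, r₂=24, c₁=22, c₂=24, n=46
p_obs = C(22,10)·C(24,12)/C(46,22); sum pmf over tables with pmf ≤ p_obs
p-value (two-sided) = 0.77683
→ bracket: p>=0.10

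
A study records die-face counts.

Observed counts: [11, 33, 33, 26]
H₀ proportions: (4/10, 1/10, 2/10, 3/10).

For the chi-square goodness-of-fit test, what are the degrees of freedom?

degrees of freedom = 3

df = k − 1 = 4 − 1 = 3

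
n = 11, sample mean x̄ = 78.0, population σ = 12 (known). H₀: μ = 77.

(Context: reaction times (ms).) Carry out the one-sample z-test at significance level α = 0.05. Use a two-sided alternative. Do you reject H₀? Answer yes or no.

SE = σ/√n = 12/√11 = 3.6181
z = (x̄−μ₀)/SE = (78.0−77)/3.6181 = 0.2764
p-value (two-sided) = 0.78225
At α=0.05: p ≥ α → fail to reject H₀

reject H₀: no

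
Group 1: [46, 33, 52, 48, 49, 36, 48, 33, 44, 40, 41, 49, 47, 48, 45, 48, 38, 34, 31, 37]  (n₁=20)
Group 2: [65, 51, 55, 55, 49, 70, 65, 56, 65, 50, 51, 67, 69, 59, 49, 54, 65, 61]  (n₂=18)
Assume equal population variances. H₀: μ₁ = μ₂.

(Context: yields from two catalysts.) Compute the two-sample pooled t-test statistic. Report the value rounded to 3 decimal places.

test statistic = -7.248

x̄₁=42.350, s₁=6.580, n₁=20
x̄₂=58.667, s₂=7.300, n₂=18
s_p² = [19·6.580² + 17·7.300²]/36 = 48.0153
SE = √(s_p²·(1/20+1/18)) = 2.2513
t = (42.350−58.667)/2.2513 = -7.2477
df = 36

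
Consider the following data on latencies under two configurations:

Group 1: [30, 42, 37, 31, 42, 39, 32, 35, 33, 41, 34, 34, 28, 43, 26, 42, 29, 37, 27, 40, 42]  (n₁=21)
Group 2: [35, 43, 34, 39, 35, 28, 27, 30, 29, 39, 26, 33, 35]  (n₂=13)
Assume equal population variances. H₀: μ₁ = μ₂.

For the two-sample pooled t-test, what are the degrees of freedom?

df = n₁ + n₂ − 2 = 21 + 13 − 2 = 32

degrees of freedom = 32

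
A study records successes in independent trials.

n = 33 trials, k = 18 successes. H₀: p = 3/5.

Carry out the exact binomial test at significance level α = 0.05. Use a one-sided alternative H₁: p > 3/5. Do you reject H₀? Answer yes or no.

Exact binomial: n=33, k=18, p₀=3/5=0.6000
P(X≥18) from Σ C(n,i)·p₀^i·(1−p₀)^(n−i)
p-value (one-sided, H₁ greater) = 0.79408
At α=0.05: p ≥ α → fail to reject H₀

reject H₀: no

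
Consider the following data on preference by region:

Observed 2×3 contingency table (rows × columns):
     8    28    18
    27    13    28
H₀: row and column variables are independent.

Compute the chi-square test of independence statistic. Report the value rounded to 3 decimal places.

Row totals [54, 68], col totals [35, 41, 46], n=122
χ² = (8−15.49)²/15.49 + (28−18.15)²/18.15 + (18−20.36)²/20.36 + (27−19.51)²/19.51 + (13−22.85)²/22.85 + (28−25.64)²/25.64 = 16.5879
df = 2

test statistic = 16.588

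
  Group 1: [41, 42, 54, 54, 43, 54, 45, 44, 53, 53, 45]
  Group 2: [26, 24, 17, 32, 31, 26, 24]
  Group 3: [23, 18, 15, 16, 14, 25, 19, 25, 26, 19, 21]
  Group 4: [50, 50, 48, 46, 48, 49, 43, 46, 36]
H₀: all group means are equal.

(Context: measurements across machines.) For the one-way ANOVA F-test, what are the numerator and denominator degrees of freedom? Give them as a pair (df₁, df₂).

degrees of freedom = [3, 34]

k = 4 groups, N = 38 total
df = (k−1, N−k) = (4−1, 38−4) = (3, 34)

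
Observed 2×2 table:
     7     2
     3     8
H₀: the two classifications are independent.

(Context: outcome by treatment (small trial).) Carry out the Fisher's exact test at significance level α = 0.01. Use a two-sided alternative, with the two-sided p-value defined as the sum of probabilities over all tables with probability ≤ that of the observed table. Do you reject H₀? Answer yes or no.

reject H₀: no

Margins: r₁=9, r₂=11, c₁=10, c₂=10, n=20
p_obs = C(9,7)·C(11,3)/C(20,10); sum pmf over tables with pmf ≤ p_obs
p-value (two-sided) = 0.06978
At α=0.01: p ≥ α → fail to reject H₀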